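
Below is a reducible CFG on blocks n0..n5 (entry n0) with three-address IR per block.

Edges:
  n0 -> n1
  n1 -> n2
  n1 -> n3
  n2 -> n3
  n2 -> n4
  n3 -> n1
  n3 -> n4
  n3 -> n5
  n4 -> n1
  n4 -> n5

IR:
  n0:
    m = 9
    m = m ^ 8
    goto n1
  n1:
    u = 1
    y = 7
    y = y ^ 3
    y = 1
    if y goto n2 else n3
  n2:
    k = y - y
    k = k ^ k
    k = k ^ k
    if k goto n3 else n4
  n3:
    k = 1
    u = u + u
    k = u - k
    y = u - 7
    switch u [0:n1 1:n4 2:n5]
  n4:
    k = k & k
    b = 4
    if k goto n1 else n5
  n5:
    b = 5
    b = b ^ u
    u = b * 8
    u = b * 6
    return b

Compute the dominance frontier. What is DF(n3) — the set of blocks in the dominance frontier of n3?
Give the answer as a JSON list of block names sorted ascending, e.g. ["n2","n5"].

idom tree: n1←n0 n2←n1 n3←n1 n4←n1 n5←n1
Dom∩ at merges:
  n1: preds {n0,n3,n4}: {n0} ∩ {n0,n1,n3} ∩ {n0,n1,n4} = {n0}; idom=n0
  n3: preds {n1,n2}: {n0,n1} ∩ {n0,n1,n2} = {n0,n1}; idom=n1
  n4: preds {n2,n3}: {n0,n1,n2} ∩ {n0,n1,n3} = {n0,n1}; idom=n1
  n5: preds {n3,n4}: {n0,n1,n3} ∩ {n0,n1,n4} = {n0,n1}; idom=n1

Frontier:
  join n1 pred n0: · stop@n0
  join n1 pred n3: n3→n1 stop@n0
  join n1 pred n4: n4→n1 stop@n0
  join n3 pred n1: · stop@n1
  join n3 pred n2: n2 stop@n1
  join n4 pred n2: n2 stop@n1
  join n4 pred n3: n3 stop@n1
  join n5 pred n3: n3 stop@n1
  join n5 pred n4: n4 stop@n1
  n0 → ∅
  n1 → {n1}
  n2 → {n3,n4}
  n3 → {n1,n4,n5}
  n4 → {n1,n5}
  n5 → ∅

DF(n3) = ["n1", "n4", "n5"]

Answer: ["n1", "n4", "n5"]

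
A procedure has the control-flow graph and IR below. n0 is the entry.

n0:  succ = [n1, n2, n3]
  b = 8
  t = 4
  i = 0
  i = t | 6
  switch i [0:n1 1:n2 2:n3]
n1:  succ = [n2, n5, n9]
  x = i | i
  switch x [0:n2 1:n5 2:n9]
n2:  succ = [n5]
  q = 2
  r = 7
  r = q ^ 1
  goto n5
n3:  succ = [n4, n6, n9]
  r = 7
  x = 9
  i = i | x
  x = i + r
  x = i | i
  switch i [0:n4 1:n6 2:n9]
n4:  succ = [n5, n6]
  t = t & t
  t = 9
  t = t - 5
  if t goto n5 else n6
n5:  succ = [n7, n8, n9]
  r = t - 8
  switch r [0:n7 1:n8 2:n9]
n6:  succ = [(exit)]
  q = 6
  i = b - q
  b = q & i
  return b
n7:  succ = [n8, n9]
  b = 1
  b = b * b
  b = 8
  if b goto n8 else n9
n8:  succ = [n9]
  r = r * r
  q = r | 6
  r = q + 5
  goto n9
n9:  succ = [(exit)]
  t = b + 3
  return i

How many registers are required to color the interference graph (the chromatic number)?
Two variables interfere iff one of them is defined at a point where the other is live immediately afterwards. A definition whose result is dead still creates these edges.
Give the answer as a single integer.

Answer: 5

Analysis:
def/use:
  n0: {b,i,t} / ∅
  n1: {x} / {i}
  n2: {q,r} / ∅
  n3: {i,r,x} / {i}
  n4: {t} / {t}
  n5: {r} / {t}
  n6: {b,i,q} / {b}
  n7: {b} / ∅
  n8: {q,r} / {r}
  n9: {t} / {b,i}

Liveness:
  live n0: ∅→{b,i,t}
  live n1: {b,i,t}→{b,i,t}
  live n2: {b,i,t}→{b,i,t}
  live n3: {b,i,t}→{b,i,t}
  live n4: {b,i,t}→{b,i,t}
  live n5: {b,i,t}→{b,i,r}
  live n6: {b}→∅
  live n7: {i,r}→{b,i,r}
  live n8: {b,i,r}→{b,i}
  live n9: {b,i}→∅

Conflict graph:
  b — {i,q,r,t,x}
  i — {b,q,r,t,x}
  q — {b,i,r,t}
  r — {b,i,q,t,x}
  t — {b,i,q,r,x}
  x — {b,i,r,t}

Chromatic number:
  clique {b,i,q,r,t} ⇒ need ≥ 5
  5-colouring: r0={b}  r1={i}  r2={r}  r3={t}  r4={q,x}
  χ = 5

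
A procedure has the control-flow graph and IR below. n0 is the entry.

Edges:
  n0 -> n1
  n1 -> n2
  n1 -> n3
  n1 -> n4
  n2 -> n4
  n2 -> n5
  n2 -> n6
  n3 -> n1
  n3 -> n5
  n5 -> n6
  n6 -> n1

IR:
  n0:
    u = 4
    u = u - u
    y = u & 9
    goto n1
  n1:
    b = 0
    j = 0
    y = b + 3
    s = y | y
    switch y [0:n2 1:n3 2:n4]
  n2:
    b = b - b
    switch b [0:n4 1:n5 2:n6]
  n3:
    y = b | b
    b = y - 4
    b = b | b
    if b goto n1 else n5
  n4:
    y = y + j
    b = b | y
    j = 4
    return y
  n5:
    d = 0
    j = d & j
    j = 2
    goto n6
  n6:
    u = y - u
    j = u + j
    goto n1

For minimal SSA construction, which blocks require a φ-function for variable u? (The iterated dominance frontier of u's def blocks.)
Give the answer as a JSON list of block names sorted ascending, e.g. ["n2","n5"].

idom tree: n1←n0 n2←n1 n3←n1 n4←n1 n5←n1 n6←n1
Dom∩ at merges:
  n1: preds {n0,n3,n6}: {n0} ∩ {n0,n1,n3} ∩ {n0,n1,n6} = {n0}; idom=n0
  n4: preds {n1,n2}: {n0,n1} ∩ {n0,n1,n2} = {n0,n1}; idom=n1
  n5: preds {n2,n3}: {n0,n1,n2} ∩ {n0,n1,n3} = {n0,n1}; idom=n1
  n6: preds {n2,n5}: {n0,n1,n2} ∩ {n0,n1,n5} = {n0,n1}; idom=n1

DF derivation:
  join n1 pred n0: · stop@n0
  join n1 pred n3: n3→n1 stop@n0
  join n1 pred n6: n6→n1 stop@n0
  join n4 pred n1: · stop@n1
  join n4 pred n2: n2 stop@n1
  join n5 pred n2: n2 stop@n1
  join n5 pred n3: n3 stop@n1
  join n6 pred n2: n2 stop@n1
  join n6 pred n5: n5 stop@n1
  DF(n0)=∅
  DF(n1)={n1}
  DF(n2)={n4,n5,n6}
  DF(n3)={n1,n5}
  DF(n4)=∅
  DF(n5)={n6}
  DF(n6)={n1}

φ for u: defs {n0,n6}
  DF⁺ = {n1}

Answer: ["n1"]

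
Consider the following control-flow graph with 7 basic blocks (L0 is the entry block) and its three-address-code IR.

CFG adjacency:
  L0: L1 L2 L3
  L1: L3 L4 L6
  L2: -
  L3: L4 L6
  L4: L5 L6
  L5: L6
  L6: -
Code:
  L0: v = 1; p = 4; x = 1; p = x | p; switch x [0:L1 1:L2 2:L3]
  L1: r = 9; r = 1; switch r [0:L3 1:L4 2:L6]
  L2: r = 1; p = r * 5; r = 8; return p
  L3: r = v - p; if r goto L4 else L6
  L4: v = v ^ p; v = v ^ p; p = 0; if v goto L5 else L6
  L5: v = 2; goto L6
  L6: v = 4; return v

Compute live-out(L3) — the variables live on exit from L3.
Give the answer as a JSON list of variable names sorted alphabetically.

Block summaries:
  L0: {p,v,x} / ∅
  L1: {r} / ∅
  L2: {p,r} / ∅
  L3: {r} / {p,v}
  L4: {p,v} / {p,v}
  L5: {v} / ∅
  L6: {v} / ∅

Liveness:
  L0: in=∅ out={p,v}
  L1: in={p,v} out={p,v}
  L2: in=∅ out=∅
  L3: in={p,v} out={p,v}
  L4: in={p,v} out=∅
  L5: in=∅ out=∅
  L6: in=∅ out=∅

live-out(L3) = ["p", "v"]

Answer: ["p", "v"]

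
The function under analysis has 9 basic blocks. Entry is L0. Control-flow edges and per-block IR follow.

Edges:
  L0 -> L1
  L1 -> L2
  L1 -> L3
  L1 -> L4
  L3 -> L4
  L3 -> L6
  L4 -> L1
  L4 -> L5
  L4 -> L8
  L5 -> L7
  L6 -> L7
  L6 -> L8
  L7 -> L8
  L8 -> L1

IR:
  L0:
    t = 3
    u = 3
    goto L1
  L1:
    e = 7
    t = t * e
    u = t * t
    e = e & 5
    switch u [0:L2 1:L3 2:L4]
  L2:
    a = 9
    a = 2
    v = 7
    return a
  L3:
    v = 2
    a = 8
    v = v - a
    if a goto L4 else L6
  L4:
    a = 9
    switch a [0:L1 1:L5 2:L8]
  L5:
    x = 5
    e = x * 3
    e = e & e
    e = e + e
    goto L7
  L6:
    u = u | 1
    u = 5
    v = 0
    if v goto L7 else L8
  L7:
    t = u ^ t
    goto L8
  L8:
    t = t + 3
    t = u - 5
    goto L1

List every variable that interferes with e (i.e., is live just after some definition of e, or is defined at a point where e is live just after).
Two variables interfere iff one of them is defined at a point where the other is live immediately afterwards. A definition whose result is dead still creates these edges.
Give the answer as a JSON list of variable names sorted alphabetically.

Per-block:
  L0: def={t,u} ue=∅
  L1: def={e,t,u} ue={t}
  L2: def={a,v} ue=∅
  L3: def={a,v} ue=∅
  L4: def={a} ue=∅
  L5: def={e,x} ue=∅
  L6: def={u,v} ue={u}
  L7: def={t} ue={t,u}
  L8: def={t} ue={t,u}

Liveness:
  L0: in=∅ out={t}
  L1: in={t} out={t,u}
  L2: in=∅ out=∅
  L3: in={t,u} out={t,u}
  L4: in={t,u} out={t,u}
  L5: in={t,u} out={t,u}
  L6: in={t,u} out={t,u}
  L7: in={t,u} out={t,u}
  L8: in={t,u} out={t}

Interference:
  a: {t,u,v}
  e: {t,u}
  t: {a,e,u,v,x}
  u: {a,e,t,v,x}
  v: {a,t,u}
  x: {t,u}

N(e) = ["t", "u"]

Answer: ["t", "u"]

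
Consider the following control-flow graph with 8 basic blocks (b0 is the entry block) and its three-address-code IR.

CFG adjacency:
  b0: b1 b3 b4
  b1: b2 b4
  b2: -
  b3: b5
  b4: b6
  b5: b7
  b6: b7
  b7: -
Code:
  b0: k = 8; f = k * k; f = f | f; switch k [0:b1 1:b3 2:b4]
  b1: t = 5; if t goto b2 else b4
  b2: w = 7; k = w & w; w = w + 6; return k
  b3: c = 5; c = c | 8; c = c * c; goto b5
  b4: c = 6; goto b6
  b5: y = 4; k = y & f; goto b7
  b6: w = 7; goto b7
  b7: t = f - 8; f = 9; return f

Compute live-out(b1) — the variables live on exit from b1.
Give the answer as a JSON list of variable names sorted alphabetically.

Block summaries:
  b0 def {f,k} use ∅
  b1 def {t} use ∅
  b2 def {k,w} use ∅
  b3 def {c} use ∅
  b4 def {c} use ∅
  b5 def {k,y} use {f}
  b6 def {w} use ∅
  b7 def {f,t} use {f}

Live sets:
  b0 li=∅ lo={f}
  b1 li={f} lo={f}
  b2 li=∅ lo=∅
  b3 li={f} lo={f}
  b4 li={f} lo={f}
  b5 li={f} lo={f}
  b6 li={f} lo={f}
  b7 li={f} lo=∅

live-out(b1) = ["f"]

Answer: ["f"]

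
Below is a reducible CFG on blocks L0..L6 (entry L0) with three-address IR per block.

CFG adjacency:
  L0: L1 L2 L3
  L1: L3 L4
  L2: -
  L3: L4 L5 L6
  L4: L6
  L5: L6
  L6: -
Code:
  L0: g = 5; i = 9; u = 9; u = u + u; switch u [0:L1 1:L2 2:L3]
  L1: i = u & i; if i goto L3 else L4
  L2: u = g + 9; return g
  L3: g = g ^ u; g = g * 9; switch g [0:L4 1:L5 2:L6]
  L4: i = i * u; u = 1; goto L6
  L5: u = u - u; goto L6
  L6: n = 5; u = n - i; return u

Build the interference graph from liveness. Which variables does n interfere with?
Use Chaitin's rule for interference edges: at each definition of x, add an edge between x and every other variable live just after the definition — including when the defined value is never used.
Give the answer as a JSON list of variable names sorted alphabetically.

Per-block:
  L0: def={g,i,u} ue=∅
  L1: def={i} ue={i,u}
  L2: def={u} ue={g}
  L3: def={g} ue={g,u}
  L4: def={i,u} ue={i,u}
  L5: def={u} ue={u}
  L6: def={n,u} ue={i}

Liveness:
  live L0: ∅→{g,i,u}
  live L1: {g,i,u}→{g,i,u}
  live L2: {g}→∅
  live L3: {g,i,u}→{i,u}
  live L4: {i,u}→{i}
  live L5: {i,u}→{i}
  live L6: {i}→∅

Interfere edges:
  g: {i,u}
  i: {g,n,u}
  n: {i}
  u: {g,i}

N(n) = ["i"]

Answer: ["i"]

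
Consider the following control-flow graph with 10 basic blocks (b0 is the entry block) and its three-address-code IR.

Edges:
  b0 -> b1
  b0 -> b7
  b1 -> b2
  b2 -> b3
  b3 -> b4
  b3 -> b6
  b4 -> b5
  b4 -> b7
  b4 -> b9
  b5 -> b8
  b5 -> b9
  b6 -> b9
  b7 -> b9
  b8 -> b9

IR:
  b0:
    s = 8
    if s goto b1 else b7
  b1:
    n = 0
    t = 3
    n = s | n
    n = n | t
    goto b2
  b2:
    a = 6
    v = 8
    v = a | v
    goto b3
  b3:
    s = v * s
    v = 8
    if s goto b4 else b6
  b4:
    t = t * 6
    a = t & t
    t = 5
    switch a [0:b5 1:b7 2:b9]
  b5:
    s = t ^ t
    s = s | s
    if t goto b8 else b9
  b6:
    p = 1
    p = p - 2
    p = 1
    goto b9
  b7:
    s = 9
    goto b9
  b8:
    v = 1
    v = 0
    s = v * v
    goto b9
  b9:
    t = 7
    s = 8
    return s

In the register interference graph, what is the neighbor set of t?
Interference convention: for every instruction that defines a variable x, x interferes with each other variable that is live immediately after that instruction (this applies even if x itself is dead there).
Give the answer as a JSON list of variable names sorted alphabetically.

Answer: ["a", "n", "s", "v"]

Derivation:
def/use:
  b0: def={s} ue=∅
  b1: def={n,t} ue={s}
  b2: def={a,v} ue=∅
  b3: def={s,v} ue={s,v}
  b4: def={a,t} ue={t}
  b5: def={s} ue={t}
  b6: def={p} ue=∅
  b7: def={s} ue=∅
  b8: def={s,v} ue=∅
  b9: def={s,t} ue=∅

Backward fixpoint:
  b0 li=∅ lo={s}
  b1 li={s} lo={s,t}
  b2 li={s,t} lo={s,t,v}
  b3 li={s,t,v} lo={t}
  b4 li={t} lo={t}
  b5 li={t} lo=∅
  b6 li=∅ lo=∅
  b7 li=∅ lo=∅
  b8 li=∅ lo=∅
  b9 li=∅ lo=∅

Interfere edges:
  a↔{s,t,v}
  n↔{s,t}
  p↔∅
  s↔{a,n,t,v}
  t↔{a,n,s,v}
  v↔{a,s,t}

N(t) = ["a", "n", "s", "v"]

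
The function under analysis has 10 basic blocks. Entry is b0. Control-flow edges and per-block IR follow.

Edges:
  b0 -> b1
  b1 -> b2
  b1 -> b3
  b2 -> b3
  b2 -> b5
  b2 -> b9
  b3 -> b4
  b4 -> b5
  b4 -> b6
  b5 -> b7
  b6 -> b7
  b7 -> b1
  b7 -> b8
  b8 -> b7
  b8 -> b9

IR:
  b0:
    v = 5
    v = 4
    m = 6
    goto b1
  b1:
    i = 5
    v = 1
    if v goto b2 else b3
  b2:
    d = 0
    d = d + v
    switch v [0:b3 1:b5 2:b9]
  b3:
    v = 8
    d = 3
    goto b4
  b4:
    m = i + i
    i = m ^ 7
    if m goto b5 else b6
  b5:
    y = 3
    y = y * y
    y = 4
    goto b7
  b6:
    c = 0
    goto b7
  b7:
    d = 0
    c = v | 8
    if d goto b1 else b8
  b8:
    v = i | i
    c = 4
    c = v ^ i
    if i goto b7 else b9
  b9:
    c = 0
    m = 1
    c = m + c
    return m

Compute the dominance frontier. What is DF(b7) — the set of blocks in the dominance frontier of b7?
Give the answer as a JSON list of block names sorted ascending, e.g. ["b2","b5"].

idom tree: b1←b0 b2←b1 b3←b1 b4←b3 b5←b1 b6←b4 b7←b1 b8←b7 b9←b1
Dom∩ at merges:
  b1: preds {b0,b7}: {b0} ∩ {b0,b1,b7} = {b0}; idom=b0
  b3: preds {b1,b2}: {b0,b1} ∩ {b0,b1,b2} = {b0,b1}; idom=b1
  b5: preds {b2,b4}: {b0,b1,b2} ∩ {b0,b1,b3,b4} = {b0,b1}; idom=b1
  b7: preds {b5,b6,b8}: {b0,b1,b5} ∩ {b0,b1,b3,b4,b6} ∩ {b0,b1,b7,b8} = {b0,b1}; idom=b1
  b9: preds {b2,b8}: {b0,b1,b2} ∩ {b0,b1,b7,b8} = {b0,b1}; idom=b1

Frontier:
  b1←b0: walk · to b0
  b1←b7: walk b7→b1 to b0
  b3←b1: walk · to b1
  b3←b2: walk b2 to b1
  b5←b2: walk b2 to b1
  b5←b4: walk b4→b3 to b1
  b7←b5: walk b5 to b1
  b7←b6: walk b6→b4→b3 to b1
  b7←b8: walk b8→b7 to b1
  b9←b2: walk b2 to b1
  b9←b8: walk b8→b7 to b1
  DF(b0)=∅
  DF(b1)={b1}
  DF(b2)={b3,b5,b9}
  DF(b3)={b5,b7}
  DF(b4)={b5,b7}
  DF(b5)={b7}
  DF(b6)={b7}
  DF(b7)={b1,b7,b9}
  DF(b8)={b7,b9}
  DF(b9)=∅

DF(b7) = ["b1", "b7", "b9"]

Answer: ["b1", "b7", "b9"]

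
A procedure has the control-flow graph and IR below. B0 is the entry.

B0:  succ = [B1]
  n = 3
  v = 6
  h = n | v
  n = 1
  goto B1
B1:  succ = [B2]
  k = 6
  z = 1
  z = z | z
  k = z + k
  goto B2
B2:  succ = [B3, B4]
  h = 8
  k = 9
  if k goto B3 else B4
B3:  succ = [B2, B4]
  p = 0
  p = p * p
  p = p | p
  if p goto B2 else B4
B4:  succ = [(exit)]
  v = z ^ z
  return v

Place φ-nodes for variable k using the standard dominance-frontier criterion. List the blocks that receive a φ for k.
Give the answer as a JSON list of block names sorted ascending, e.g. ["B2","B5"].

idom tree: B1←B0 B2←B1 B3←B2 B4←B2
Dom at joins:
  B2: preds {B1,B3}: {B0,B1} ∩ {B0,B1,B2,B3} = {B0,B1}; idom=B1
  B4: preds {B2,B3}: {B0,B1,B2} ∩ {B0,B1,B2,B3} = {B0,B1,B2}; idom=B2

DF derivation:
  B2←B1: walk · to B1
  B2←B3: walk B3→B2 to B1
  B4←B2: walk · to B2
  B4←B3: walk B3 to B2
  B0 → ∅
  B1 → ∅
  B2 → {B2}
  B3 → {B2,B4}
  B4 → ∅

φ for k: defs {B1,B2}
  DF⁺ = {B2}

Answer: ["B2"]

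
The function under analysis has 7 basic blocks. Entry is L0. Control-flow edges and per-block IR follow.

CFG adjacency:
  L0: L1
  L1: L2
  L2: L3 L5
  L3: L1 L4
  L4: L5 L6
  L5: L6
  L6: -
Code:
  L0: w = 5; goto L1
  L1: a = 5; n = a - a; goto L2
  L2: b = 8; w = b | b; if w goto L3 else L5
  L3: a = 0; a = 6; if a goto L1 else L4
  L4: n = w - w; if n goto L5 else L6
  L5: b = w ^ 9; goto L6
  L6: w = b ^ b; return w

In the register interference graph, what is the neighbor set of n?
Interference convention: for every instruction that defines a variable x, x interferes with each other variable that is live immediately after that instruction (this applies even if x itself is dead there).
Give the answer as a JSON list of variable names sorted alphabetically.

Block summaries:
  L0: def={w} ue=∅
  L1: def={a,n} ue=∅
  L2: def={b,w} ue=∅
  L3: def={a} ue=∅
  L4: def={n} ue={w}
  L5: def={b} ue={w}
  L6: def={w} ue={b}

Live sets:
  live L0: ∅→∅
  live L1: ∅→∅
  live L2: ∅→{b,w}
  live L3: {b,w}→{b,w}
  live L4: {b,w}→{b,w}
  live L5: {w}→{b}
  live L6: {b}→∅

Interference:
  a: {b,w}
  b: {a,n,w}
  n: {b,w}
  w: {a,b,n}

N(n) = ["b", "w"]

Answer: ["b", "w"]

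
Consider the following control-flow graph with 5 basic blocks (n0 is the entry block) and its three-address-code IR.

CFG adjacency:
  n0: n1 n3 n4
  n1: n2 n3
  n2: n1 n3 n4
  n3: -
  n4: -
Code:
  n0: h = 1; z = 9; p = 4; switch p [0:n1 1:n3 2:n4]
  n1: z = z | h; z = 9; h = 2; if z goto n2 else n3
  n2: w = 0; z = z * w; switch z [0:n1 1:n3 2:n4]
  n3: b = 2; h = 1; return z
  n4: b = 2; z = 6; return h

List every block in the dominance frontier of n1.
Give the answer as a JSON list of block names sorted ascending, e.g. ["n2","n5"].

idom tree: n1←n0 n2←n1 n3←n0 n4←n0
Dom at joins:
  n1: preds {n0,n2}: {n0} ∩ {n0,n1,n2} = {n0}; idom=n0
  n3: preds {n0,n1,n2}: {n0} ∩ {n0,n1} ∩ {n0,n1,n2} = {n0}; idom=n0
  n4: preds {n0,n2}: {n0} ∩ {n0,n1,n2} = {n0}; idom=n0

Frontier:
  join n1 pred n0: · stop@n0
  join n1 pred n2: n2→n1 stop@n0
  join n3 pred n0: · stop@n0
  join n3 pred n1: n1 stop@n0
  join n3 pred n2: n2→n1 stop@n0
  join n4 pred n0: · stop@n0
  join n4 pred n2: n2→n1 stop@n0
  n0 → ∅
  n1 → {n1,n3,n4}
  n2 → {n1,n3,n4}
  n3 → ∅
  n4 → ∅

DF(n1) = ["n1", "n3", "n4"]

Answer: ["n1", "n3", "n4"]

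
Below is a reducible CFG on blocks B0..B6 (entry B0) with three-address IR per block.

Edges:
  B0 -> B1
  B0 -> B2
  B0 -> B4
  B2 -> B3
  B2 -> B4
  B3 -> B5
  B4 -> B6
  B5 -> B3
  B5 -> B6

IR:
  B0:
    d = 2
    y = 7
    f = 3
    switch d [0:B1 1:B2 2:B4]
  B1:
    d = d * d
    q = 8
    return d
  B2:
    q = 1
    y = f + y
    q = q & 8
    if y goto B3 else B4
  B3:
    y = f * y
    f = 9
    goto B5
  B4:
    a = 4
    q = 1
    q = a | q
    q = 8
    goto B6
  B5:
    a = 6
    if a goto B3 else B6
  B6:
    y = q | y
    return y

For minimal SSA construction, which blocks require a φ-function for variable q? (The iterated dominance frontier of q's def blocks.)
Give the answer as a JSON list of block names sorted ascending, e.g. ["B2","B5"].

Answer: ["B4", "B6"]

Working:
idom tree: B1←B0 B2←B0 B3←B2 B4←B0 B5←B3 B6←B0
Dom∩ at merges:
  B3: preds {B2,B5}: {B0,B2} ∩ {B0,B2,B3,B5} = {B0,B2}; idom=B2
  B4: preds {B0,B2}: {B0} ∩ {B0,B2} = {B0}; idom=B0
  B6: preds {B4,B5}: {B0,B4} ∩ {B0,B2,B3,B5} = {B0}; idom=B0

DF derivation:
  join B3 pred B2: · stop@B2
  join B3 pred B5: B5→B3 stop@B2
  join B4 pred B0: · stop@B0
  join B4 pred B2: B2 stop@B0
  join B6 pred B4: B4 stop@B0
  join B6 pred B5: B5→B3→B2 stop@B0
  B0: DF=∅
  B1: DF=∅
  B2: DF={B4,B6}
  B3: DF={B3,B6}
  B4: DF={B6}
  B5: DF={B3,B6}
  B6: DF=∅

φ for q: defs {B1,B2,B4}
  DF⁺ = {B4,B6}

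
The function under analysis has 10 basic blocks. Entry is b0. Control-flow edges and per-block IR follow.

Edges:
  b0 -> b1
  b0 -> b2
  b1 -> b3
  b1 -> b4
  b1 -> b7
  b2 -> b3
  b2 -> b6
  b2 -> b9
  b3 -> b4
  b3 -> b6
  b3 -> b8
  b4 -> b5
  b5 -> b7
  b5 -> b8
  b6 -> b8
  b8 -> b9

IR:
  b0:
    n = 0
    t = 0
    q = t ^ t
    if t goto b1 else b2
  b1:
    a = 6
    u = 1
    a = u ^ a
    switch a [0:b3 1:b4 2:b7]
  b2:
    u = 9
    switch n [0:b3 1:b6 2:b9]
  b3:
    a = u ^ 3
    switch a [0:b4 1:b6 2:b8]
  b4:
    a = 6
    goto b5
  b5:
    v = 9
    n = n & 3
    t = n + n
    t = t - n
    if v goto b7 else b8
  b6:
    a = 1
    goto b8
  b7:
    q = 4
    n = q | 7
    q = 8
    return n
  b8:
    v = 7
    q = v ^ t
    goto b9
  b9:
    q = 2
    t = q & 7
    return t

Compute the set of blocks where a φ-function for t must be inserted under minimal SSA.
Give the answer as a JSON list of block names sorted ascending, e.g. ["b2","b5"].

idom tree: b1←b0 b2←b0 b3←b0 b4←b0 b5←b4 b6←b0 b7←b0 b8←b0 b9←b0
Dom at joins:
  b3: preds {b1,b2}: {b0,b1} ∩ {b0,b2} = {b0}; idom=b0
  b4: preds {b1,b3}: {b0,b1} ∩ {b0,b3} = {b0}; idom=b0
  b6: preds {b2,b3}: {b0,b2} ∩ {b0,b3} = {b0}; idom=b0
  b7: preds {b1,b5}: {b0,b1} ∩ {b0,b4,b5} = {b0}; idom=b0
  b8: preds {b3,b5,b6}: {b0,b3} ∩ {b0,b4,b5} ∩ {b0,b6} = {b0}; idom=b0
  b9: preds {b2,b8}: {b0,b2} ∩ {b0,b8} = {b0}; idom=b0

DF derivation:
  join b3 pred b1: b1 stop@b0
  join b3 pred b2: b2 stop@b0
  join b4 pred b1: b1 stop@b0
  join b4 pred b3: b3 stop@b0
  join b6 pred b2: b2 stop@b0
  join b6 pred b3: b3 stop@b0
  join b7 pred b1: b1 stop@b0
  join b7 pred b5: b5→b4 stop@b0
  join b8 pred b3: b3 stop@b0
  join b8 pred b5: b5→b4 stop@b0
  join b8 pred b6: b6 stop@b0
  join b9 pred b2: b2 stop@b0
  join b9 pred b8: b8 stop@b0
  b0: DF=∅
  b1: DF={b3,b4,b7}
  b2: DF={b3,b6,b9}
  b3: DF={b4,b6,b8}
  b4: DF={b7,b8}
  b5: DF={b7,b8}
  b6: DF={b8}
  b7: DF=∅
  b8: DF={b9}
  b9: DF=∅

φ for t: defs {b0,b5,b9}
  DF⁺ = {b7,b8,b9}

Answer: ["b7", "b8", "b9"]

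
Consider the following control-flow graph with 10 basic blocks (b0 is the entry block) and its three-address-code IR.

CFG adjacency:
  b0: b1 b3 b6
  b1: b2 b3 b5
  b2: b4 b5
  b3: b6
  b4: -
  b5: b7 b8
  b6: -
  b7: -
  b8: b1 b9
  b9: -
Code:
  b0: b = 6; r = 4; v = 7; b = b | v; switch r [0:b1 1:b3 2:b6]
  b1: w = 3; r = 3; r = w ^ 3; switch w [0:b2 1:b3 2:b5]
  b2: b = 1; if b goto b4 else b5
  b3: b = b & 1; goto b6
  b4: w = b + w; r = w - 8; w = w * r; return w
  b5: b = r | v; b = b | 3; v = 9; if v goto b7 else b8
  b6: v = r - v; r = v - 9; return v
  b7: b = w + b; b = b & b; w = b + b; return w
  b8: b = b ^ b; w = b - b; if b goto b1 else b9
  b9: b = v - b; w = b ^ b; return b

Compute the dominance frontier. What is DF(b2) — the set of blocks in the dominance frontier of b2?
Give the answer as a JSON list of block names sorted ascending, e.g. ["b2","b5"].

idom tree: b1←b0 b2←b1 b3←b0 b4←b2 b5←b1 b6←b0 b7←b5 b8←b5 b9←b8
Join-block Dom:
  b1: preds {b0,b8}: {b0} ∩ {b0,b1,b5,b8} = {b0}; idom=b0
  b3: preds {b0,b1}: {b0} ∩ {b0,b1} = {b0}; idom=b0
  b5: preds {b1,b2}: {b0,b1} ∩ {b0,b1,b2} = {b0,b1}; idom=b1
  b6: preds {b0,b3}: {b0} ∩ {b0,b3} = {b0}; idom=b0

DF derivation:
  b1←b0: walk · to b0
  b1←b8: walk b8→b5→b1 to b0
  b3←b0: walk · to b0
  b3←b1: walk b1 to b0
  b5←b1: walk · to b1
  b5←b2: walk b2 to b1
  b6←b0: walk · to b0
  b6←b3: walk b3 to b0
  b0: DF=∅
  b1: DF={b1,b3}
  b2: DF={b5}
  b3: DF={b6}
  b4: DF=∅
  b5: DF={b1}
  b6: DF=∅
  b7: DF=∅
  b8: DF={b1}
  b9: DF=∅

DF(b2) = ["b5"]

Answer: ["b5"]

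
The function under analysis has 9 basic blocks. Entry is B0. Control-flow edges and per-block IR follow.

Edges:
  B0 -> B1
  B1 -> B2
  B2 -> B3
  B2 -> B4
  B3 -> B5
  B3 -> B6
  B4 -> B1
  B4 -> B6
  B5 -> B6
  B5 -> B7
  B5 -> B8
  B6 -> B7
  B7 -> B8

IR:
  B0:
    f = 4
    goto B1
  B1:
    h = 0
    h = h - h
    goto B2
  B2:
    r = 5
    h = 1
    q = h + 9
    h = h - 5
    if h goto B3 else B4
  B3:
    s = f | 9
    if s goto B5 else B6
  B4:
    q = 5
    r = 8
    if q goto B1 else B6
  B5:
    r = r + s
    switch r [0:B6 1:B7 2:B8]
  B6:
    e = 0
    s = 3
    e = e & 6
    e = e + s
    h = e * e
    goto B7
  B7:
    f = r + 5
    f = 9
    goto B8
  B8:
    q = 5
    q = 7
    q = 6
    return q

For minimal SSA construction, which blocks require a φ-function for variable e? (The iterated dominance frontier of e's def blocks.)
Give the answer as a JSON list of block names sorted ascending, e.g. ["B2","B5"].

idom tree: B1←B0 B2←B1 B3←B2 B4←B2 B5←B3 B6←B2 B7←B2 B8←B2
Dom∩ at merges:
  B1: preds {B0,B4}: {B0} ∩ {B0,B1,B2,B4} = {B0}; idom=B0
  B6: preds {B3,B4,B5}: {B0,B1,B2,B3} ∩ {B0,B1,B2,B4} ∩ {B0,B1,B2,B3,B5} = {B0,B1,B2}; idom=B2
  B7: preds {B5,B6}: {B0,B1,B2,B3,B5} ∩ {B0,B1,B2,B6} = {B0,B1,B2}; idom=B2
  B8: preds {B5,B7}: {B0,B1,B2,B3,B5} ∩ {B0,B1,B2,B7} = {B0,B1,B2}; idom=B2

DF walk-up:
  B1←B0: walk · to B0
  B1←B4: walk B4→B2→B1 to B0
  B6←B3: walk B3 to B2
  B6←B4: walk B4 to B2
  B6←B5: walk B5→B3 to B2
  B7←B5: walk B5→B3 to B2
  B7←B6: walk B6 to B2
  B8←B5: walk B5→B3 to B2
  B8←B7: walk B7 to B2
  B0 → ∅
  B1 → {B1}
  B2 → {B1}
  B3 → {B6,B7,B8}
  B4 → {B1,B6}
  B5 → {B6,B7,B8}
  B6 → {B7}
  B7 → {B8}
  B8 → ∅

φ for e: defs {B6}
  DF⁺ = {B7,B8}

Answer: ["B7", "B8"]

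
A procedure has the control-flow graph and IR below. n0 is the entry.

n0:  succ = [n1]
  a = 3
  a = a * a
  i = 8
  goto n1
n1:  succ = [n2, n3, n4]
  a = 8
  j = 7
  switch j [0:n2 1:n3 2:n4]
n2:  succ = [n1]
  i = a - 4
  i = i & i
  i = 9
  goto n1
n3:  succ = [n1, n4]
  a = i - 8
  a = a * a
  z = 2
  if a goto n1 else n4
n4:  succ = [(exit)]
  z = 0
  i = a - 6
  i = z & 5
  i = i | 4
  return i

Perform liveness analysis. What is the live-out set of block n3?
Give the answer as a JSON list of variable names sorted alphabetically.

Block summaries:
  n0 def {a,i} use ∅
  n1 def {a,j} use ∅
  n2 def {i} use {a}
  n3 def {a,z} use {i}
  n4 def {i,z} use {a}

Liveness:
  live n0: ∅→{i}
  live n1: {i}→{a,i}
  live n2: {a}→{i}
  live n3: {i}→{a,i}
  live n4: {a}→∅

live-out(n3) = ["a", "i"]

Answer: ["a", "i"]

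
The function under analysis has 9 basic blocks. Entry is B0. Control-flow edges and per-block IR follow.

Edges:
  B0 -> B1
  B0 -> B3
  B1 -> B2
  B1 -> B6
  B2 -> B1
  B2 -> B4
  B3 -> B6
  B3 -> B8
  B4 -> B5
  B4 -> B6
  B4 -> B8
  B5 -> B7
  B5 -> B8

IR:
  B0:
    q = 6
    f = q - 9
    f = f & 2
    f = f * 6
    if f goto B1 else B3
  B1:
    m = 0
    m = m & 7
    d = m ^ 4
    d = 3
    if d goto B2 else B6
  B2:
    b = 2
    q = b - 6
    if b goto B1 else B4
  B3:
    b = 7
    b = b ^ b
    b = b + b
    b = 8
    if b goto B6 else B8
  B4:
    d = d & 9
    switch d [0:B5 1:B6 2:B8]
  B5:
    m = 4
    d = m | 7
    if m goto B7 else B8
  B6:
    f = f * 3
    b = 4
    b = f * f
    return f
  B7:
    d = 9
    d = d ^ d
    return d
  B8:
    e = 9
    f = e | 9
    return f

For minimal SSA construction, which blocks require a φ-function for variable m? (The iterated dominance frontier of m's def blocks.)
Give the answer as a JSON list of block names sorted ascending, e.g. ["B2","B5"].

idom tree: B1←B0 B2←B1 B3←B0 B4←B2 B5←B4 B6←B0 B7←B5 B8←B0
Dom at joins:
  B1: preds {B0,B2}: {B0} ∩ {B0,B1,B2} = {B0}; idom=B0
  B6: preds {B1,B3,B4}: {B0,B1} ∩ {B0,B3} ∩ {B0,B1,B2,B4} = {B0}; idom=B0
  B8: preds {B3,B4,B5}: {B0,B3} ∩ {B0,B1,B2,B4} ∩ {B0,B1,B2,B4,B5} = {B0}; idom=B0

DF walk-up:
  B1←B0: walk · to B0
  B1←B2: walk B2→B1 to B0
  B6←B1: walk B1 to B0
  B6←B3: walk B3 to B0
  B6←B4: walk B4→B2→B1 to B0
  B8←B3: walk B3 to B0
  B8←B4: walk B4→B2→B1 to B0
  B8←B5: walk B5→B4→B2→B1 to B0
  DF(B0)=∅
  DF(B1)={B1,B6,B8}
  DF(B2)={B1,B6,B8}
  DF(B3)={B6,B8}
  DF(B4)={B6,B8}
  DF(B5)={B8}
  DF(B6)=∅
  DF(B7)=∅
  DF(B8)=∅

φ for m: defs {B1,B5}
  DF⁺ = {B1,B6,B8}

Answer: ["B1", "B6", "B8"]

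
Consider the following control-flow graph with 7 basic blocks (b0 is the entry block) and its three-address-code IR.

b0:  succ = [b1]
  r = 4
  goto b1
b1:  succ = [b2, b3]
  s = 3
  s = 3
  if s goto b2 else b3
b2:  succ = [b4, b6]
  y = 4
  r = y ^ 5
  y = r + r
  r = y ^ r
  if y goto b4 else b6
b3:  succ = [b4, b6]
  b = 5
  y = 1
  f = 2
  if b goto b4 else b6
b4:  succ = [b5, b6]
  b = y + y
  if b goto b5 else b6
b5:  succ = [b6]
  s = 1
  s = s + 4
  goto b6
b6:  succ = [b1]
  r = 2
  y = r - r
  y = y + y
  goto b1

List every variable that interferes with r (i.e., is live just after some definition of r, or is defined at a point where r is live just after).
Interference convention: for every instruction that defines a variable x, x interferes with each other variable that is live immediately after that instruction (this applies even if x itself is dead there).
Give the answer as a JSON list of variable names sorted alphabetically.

Answer: ["y"]

Derivation:
def/use:
  b0: {r} / ∅
  b1: {s} / ∅
  b2: {r,y} / ∅
  b3: {b,f,y} / ∅
  b4: {b} / {y}
  b5: {s} / ∅
  b6: {r,y} / ∅

Liveness:
  b0 li=∅ lo=∅
  b1 li=∅ lo=∅
  b2 li=∅ lo={y}
  b3 li=∅ lo={y}
  b4 li={y} lo=∅
  b5 li=∅ lo=∅
  b6 li=∅ lo=∅

Conflict graph:
  b: {f,y}
  f: {b,y}
  r: {y}
  s: ∅
  y: {b,f,r}

N(r) = ["y"]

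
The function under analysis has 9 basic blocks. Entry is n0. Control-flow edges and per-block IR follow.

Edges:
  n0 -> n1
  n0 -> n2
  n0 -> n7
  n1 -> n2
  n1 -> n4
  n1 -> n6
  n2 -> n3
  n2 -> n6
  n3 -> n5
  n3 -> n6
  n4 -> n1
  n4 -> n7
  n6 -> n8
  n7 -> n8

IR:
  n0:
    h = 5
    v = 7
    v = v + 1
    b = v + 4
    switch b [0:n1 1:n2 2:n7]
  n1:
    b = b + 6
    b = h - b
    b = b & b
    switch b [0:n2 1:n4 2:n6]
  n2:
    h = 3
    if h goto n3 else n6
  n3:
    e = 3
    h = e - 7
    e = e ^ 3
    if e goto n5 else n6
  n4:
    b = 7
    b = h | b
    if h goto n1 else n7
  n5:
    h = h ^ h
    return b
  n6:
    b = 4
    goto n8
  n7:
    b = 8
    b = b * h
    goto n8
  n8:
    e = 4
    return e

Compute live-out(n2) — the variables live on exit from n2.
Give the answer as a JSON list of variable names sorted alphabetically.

Per-block:
  n0 def {b,h,v} use ∅
  n1 def {b} use {b,h}
  n2 def {h} use ∅
  n3 def {e,h} use ∅
  n4 def {b} use {h}
  n5 def {h} use {b,h}
  n6 def {b} use ∅
  n7 def {b} use {h}
  n8 def {e} use ∅

Live sets:
  live n0: ∅→{b,h}
  live n1: {b,h}→{b,h}
  live n2: {b}→{b}
  live n3: {b}→{b,h}
  live n4: {h}→{b,h}
  live n5: {b,h}→∅
  live n6: ∅→∅
  live n7: {h}→∅
  live n8: ∅→∅

live-out(n2) = ["b"]

Answer: ["b"]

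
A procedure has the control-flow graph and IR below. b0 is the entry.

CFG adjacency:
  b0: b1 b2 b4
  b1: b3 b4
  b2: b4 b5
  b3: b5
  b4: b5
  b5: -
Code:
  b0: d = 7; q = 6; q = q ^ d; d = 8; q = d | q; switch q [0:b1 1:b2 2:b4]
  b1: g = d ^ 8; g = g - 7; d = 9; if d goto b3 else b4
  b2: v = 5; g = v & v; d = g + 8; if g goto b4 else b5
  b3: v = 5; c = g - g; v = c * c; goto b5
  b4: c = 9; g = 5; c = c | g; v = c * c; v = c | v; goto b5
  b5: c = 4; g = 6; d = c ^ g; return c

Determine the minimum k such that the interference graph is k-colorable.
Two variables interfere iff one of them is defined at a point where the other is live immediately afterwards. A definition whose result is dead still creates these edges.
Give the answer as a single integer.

def/use:
  b0 def {d,q} use ∅
  b1 def {d,g} use {d}
  b2 def {d,g,v} use ∅
  b3 def {c,v} use {g}
  b4 def {c,g,v} use ∅
  b5 def {c,d,g} use ∅

Liveness:
  b0 li=∅ lo={d}
  b1 li={d} lo={g}
  b2 li=∅ lo=∅
  b3 li={g} lo=∅
  b4 li=∅ lo=∅
  b5 li=∅ lo=∅

Interference:
  c: {d,g,v}
  d: {c,g,q}
  g: {c,d,v}
  q: {d}
  v: {c,g}

Chromatic number:
  clique {c,d,g} ⇒ need ≥ 3
  assign c→r0 d→r1 g→r2 q→r0 v→r1 — no edge inside a register ⇒ χ ≤ 3
  χ = 3

Answer: 3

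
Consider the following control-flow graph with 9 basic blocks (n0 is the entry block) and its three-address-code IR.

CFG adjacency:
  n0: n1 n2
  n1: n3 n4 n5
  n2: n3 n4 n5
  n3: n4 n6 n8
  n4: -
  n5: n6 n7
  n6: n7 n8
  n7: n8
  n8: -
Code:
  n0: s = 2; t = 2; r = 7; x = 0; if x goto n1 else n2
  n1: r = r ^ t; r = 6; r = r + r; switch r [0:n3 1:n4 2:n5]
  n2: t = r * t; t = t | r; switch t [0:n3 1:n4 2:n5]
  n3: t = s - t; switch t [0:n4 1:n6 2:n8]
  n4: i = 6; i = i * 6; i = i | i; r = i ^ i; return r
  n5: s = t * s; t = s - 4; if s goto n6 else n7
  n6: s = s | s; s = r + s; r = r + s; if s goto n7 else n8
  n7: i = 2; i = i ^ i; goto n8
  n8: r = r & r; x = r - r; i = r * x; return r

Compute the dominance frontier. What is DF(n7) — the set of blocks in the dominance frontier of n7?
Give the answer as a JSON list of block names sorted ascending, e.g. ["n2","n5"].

Answer: ["n8"]

Analysis:
idom tree: n1←n0 n2←n0 n3←n0 n4←n0 n5←n0 n6←n0 n7←n0 n8←n0
Dom∩ at merges:
  n3: preds {n1,n2}: {n0,n1} ∩ {n0,n2} = {n0}; idom=n0
  n4: preds {n1,n2,n3}: {n0,n1} ∩ {n0,n2} ∩ {n0,n3} = {n0}; idom=n0
  n5: preds {n1,n2}: {n0,n1} ∩ {n0,n2} = {n0}; idom=n0
  n6: preds {n3,n5}: {n0,n3} ∩ {n0,n5} = {n0}; idom=n0
  n7: preds {n5,n6}: {n0,n5} ∩ {n0,n6} = {n0}; idom=n0
  n8: preds {n3,n6,n7}: {n0,n3} ∩ {n0,n6} ∩ {n0,n7} = {n0}; idom=n0

Frontier:
  n3←n1: walk n1 to n0
  n3←n2: walk n2 to n0
  n4←n1: walk n1 to n0
  n4←n2: walk n2 to n0
  n4←n3: walk n3 to n0
  n5←n1: walk n1 to n0
  n5←n2: walk n2 to n0
  n6←n3: walk n3 to n0
  n6←n5: walk n5 to n0
  n7←n5: walk n5 to n0
  n7←n6: walk n6 to n0
  n8←n3: walk n3 to n0
  n8←n6: walk n6 to n0
  n8←n7: walk n7 to n0
  n0: DF=∅
  n1: DF={n3,n4,n5}
  n2: DF={n3,n4,n5}
  n3: DF={n4,n6,n8}
  n4: DF=∅
  n5: DF={n6,n7}
  n6: DF={n7,n8}
  n7: DF={n8}
  n8: DF=∅

DF(n7) = ["n8"]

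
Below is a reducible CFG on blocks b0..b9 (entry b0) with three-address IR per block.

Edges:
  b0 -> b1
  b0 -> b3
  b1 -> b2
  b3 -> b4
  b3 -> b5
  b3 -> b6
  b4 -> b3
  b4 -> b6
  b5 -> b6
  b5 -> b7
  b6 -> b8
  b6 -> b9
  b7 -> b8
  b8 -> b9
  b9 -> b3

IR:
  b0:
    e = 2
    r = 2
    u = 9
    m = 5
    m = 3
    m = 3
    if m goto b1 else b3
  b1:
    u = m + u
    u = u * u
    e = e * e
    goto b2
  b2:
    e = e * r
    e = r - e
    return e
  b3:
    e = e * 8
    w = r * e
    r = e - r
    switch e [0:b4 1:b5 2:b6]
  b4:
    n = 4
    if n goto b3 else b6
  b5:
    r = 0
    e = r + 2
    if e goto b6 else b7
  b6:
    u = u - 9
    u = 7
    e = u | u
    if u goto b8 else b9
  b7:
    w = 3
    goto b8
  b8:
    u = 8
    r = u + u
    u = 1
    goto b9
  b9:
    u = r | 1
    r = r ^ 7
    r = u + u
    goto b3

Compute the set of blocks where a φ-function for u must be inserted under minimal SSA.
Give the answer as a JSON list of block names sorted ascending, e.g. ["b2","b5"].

idom tree: b1←b0 b2←b1 b3←b0 b4←b3 b5←b3 b6←b3 b7←b5 b8←b3 b9←b3
Join-block Dom:
  b3: preds {b0,b4,b9}: {b0} ∩ {b0,b3,b4} ∩ {b0,b3,b9} = {b0}; idom=b0
  b6: preds {b3,b4,b5}: {b0,b3} ∩ {b0,b3,b4} ∩ {b0,b3,b5} = {b0,b3}; idom=b3
  b8: preds {b6,b7}: {b0,b3,b6} ∩ {b0,b3,b5,b7} = {b0,b3}; idom=b3
  b9: preds {b6,b8}: {b0,b3,b6} ∩ {b0,b3,b8} = {b0,b3}; idom=b3

DF walk-up:
  join b3 pred b0: · stop@b0
  join b3 pred b4: b4→b3 stop@b0
  join b3 pred b9: b9→b3 stop@b0
  join b6 pred b3: · stop@b3
  join b6 pred b4: b4 stop@b3
  join b6 pred b5: b5 stop@b3
  join b8 pred b6: b6 stop@b3
  join b8 pred b7: b7→b5 stop@b3
  join b9 pred b6: b6 stop@b3
  join b9 pred b8: b8 stop@b3
  b0 → ∅
  b1 → ∅
  b2 → ∅
  b3 → {b3}
  b4 → {b3,b6}
  b5 → {b6,b8}
  b6 → {b8,b9}
  b7 → {b8}
  b8 → {b9}
  b9 → {b3}

φ for u: defs {b0,b1,b6,b8,b9}
  DF⁺ = {b3,b8,b9}

Answer: ["b3", "b8", "b9"]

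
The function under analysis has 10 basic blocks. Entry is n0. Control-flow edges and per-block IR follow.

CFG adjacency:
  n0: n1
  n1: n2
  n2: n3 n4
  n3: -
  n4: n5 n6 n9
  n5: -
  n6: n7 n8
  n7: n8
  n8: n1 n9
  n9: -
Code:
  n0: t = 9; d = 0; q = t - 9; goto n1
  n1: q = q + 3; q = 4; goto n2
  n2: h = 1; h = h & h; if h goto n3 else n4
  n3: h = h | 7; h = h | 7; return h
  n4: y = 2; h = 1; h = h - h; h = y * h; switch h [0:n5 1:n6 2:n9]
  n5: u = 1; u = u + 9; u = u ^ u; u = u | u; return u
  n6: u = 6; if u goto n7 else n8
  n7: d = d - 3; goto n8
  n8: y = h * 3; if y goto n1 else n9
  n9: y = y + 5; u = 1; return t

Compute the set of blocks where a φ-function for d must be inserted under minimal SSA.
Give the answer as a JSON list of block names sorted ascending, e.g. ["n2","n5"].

idom tree: n1←n0 n2←n1 n3←n2 n4←n2 n5←n4 n6←n4 n7←n6 n8←n6 n9←n4
Join-block Dom:
  n1: preds {n0,n8}: {n0} ∩ {n0,n1,n2,n4,n6,n8} = {n0}; idom=n0
  n8: preds {n6,n7}: {n0,n1,n2,n4,n6} ∩ {n0,n1,n2,n4,n6,n7} = {n0,n1,n2,n4,n6}; idom=n6
  n9: preds {n4,n8}: {n0,n1,n2,n4} ∩ {n0,n1,n2,n4,n6,n8} = {n0,n1,n2,n4}; idom=n4

Frontier:
  n1←n0: walk · to n0
  n1←n8: walk n8→n6→n4→n2→n1 to n0
  n8←n6: walk · to n6
  n8←n7: walk n7 to n6
  n9←n4: walk · to n4
  n9←n8: walk n8→n6 to n4
  DF(n0)=∅
  DF(n1)={n1}
  DF(n2)={n1}
  DF(n3)=∅
  DF(n4)={n1}
  DF(n5)=∅
  DF(n6)={n1,n9}
  DF(n7)={n8}
  DF(n8)={n1,n9}
  DF(n9)=∅

φ for d: defs {n0,n7}
  DF⁺ = {n1,n8,n9}

Answer: ["n1", "n8", "n9"]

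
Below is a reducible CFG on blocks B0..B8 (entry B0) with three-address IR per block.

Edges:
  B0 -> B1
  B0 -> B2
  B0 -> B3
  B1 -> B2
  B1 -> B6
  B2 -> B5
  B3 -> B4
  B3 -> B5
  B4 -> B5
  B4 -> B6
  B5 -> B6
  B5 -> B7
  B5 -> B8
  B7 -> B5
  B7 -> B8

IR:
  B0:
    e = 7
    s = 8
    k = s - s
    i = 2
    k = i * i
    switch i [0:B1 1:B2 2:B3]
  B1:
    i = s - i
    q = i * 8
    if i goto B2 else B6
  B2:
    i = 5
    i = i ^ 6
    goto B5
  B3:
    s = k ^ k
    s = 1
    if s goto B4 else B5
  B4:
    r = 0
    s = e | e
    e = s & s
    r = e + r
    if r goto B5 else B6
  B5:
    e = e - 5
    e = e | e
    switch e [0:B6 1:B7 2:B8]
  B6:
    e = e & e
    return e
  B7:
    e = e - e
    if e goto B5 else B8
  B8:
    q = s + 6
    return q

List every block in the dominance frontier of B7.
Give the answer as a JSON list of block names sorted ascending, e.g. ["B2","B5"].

idom tree: B1←B0 B2←B0 B3←B0 B4←B3 B5←B0 B6←B0 B7←B5 B8←B5
Dom∩ at merges:
  B2: preds {B0,B1}: {B0} ∩ {B0,B1} = {B0}; idom=B0
  B5: preds {B2,B3,B4,B7}: {B0,B2} ∩ {B0,B3} ∩ {B0,B3,B4} ∩ {B0,B5,B7} = {B0}; idom=B0
  B6: preds {B1,B4,B5}: {B0,B1} ∩ {B0,B3,B4} ∩ {B0,B5} = {B0}; idom=B0
  B8: preds {B5,B7}: {B0,B5} ∩ {B0,B5,B7} = {B0,B5}; idom=B5

DF derivation:
  B2←B0: walk · to B0
  B2←B1: walk B1 to B0
  B5←B2: walk B2 to B0
  B5←B3: walk B3 to B0
  B5←B4: walk B4→B3 to B0
  B5←B7: walk B7→B5 to B0
  B6←B1: walk B1 to B0
  B6←B4: walk B4→B3 to B0
  B6←B5: walk B5 to B0
  B8←B5: walk · to B5
  B8←B7: walk B7 to B5
  B0: DF=∅
  B1: DF={B2,B6}
  B2: DF={B5}
  B3: DF={B5,B6}
  B4: DF={B5,B6}
  B5: DF={B5,B6}
  B6: DF=∅
  B7: DF={B5,B8}
  B8: DF=∅

DF(B7) = ["B5", "B8"]

Answer: ["B5", "B8"]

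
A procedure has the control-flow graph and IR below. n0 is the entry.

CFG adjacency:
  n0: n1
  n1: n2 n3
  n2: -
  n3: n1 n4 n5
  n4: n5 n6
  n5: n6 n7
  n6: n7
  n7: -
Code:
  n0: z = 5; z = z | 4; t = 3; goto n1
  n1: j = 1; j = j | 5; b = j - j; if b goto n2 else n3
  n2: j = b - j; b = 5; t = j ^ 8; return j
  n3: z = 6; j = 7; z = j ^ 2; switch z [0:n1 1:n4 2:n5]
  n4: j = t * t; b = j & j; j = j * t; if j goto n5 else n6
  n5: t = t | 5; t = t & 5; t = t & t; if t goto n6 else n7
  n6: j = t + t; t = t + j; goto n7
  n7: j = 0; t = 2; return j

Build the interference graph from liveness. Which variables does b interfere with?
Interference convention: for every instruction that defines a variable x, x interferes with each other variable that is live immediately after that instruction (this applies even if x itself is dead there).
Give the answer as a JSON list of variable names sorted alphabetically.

Per-block:
  n0: def={t,z} ue=∅
  n1: def={b,j} ue=∅
  n2: def={b,j,t} ue={b,j}
  n3: def={j,z} ue=∅
  n4: def={b,j} ue={t}
  n5: def={t} ue={t}
  n6: def={j,t} ue={t}
  n7: def={j,t} ue=∅

Backward fixpoint:
  n0: in=∅ out={t}
  n1: in={t} out={b,j,t}
  n2: in={b,j} out=∅
  n3: in={t} out={t}
  n4: in={t} out={t}
  n5: in={t} out={t}
  n6: in={t} out=∅
  n7: in=∅ out=∅

Interference:
  b — {j,t}
  j — {b,t}
  t — {b,j,z}
  z — {t}

N(b) = ["j", "t"]

Answer: ["j", "t"]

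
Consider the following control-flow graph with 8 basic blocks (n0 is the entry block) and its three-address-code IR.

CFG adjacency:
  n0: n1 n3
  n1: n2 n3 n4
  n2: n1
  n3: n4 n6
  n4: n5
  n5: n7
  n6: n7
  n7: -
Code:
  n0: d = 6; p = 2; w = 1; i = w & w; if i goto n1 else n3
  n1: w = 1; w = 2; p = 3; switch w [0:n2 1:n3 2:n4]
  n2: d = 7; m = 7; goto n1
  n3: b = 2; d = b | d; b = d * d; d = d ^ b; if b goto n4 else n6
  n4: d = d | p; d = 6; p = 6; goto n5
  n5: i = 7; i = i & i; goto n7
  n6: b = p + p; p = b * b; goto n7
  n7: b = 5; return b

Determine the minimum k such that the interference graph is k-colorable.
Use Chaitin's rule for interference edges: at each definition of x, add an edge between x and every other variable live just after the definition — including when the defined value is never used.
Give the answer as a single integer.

Answer: 3

Analysis:
def/use:
  n0: {d,i,p,w} / ∅
  n1: {p,w} / ∅
  n2: {d,m} / ∅
  n3: {b,d} / {d}
  n4: {d,p} / {d,p}
  n5: {i} / ∅
  n6: {b,p} / {p}
  n7: {b} / ∅

Backward fixpoint:
  live n0: ∅→{d,p}
  live n1: {d}→{d,p}
  live n2: ∅→{d}
  live n3: {d,p}→{d,p}
  live n4: {d,p}→∅
  live n5: ∅→∅
  live n6: {p}→∅
  live n7: ∅→∅

Conflict graph:
  b: {d,p}
  d: {b,i,m,p,w}
  i: {d,p}
  m: {d}
  p: {b,d,i,w}
  w: {d,p}

Colouring:
  {b,d,p} pairwise interfere (3-clique) ⇒ χ ≥ 3
  assign b→r2 d→r0 i→r2 m→r1 p→r1 w→r2 — no edge inside a register ⇒ χ ≤ 3
  χ = 3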